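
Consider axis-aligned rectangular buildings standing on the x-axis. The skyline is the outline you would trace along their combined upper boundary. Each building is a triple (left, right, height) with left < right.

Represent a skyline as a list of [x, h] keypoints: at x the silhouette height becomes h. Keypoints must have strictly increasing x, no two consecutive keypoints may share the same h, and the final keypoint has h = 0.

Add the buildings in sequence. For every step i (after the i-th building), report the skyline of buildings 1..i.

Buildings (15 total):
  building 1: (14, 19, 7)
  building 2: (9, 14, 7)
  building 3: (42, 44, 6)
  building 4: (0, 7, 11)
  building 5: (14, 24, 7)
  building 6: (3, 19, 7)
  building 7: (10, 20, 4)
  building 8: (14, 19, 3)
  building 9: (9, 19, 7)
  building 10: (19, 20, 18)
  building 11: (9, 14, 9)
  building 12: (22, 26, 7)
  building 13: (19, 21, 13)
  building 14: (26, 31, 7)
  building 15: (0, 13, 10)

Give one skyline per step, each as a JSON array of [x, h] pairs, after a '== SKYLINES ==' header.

== SKYLINES ==
[[14,7],[19,0]]
[[9,7],[19,0]]
[[9,7],[19,0],[42,6],[44,0]]
[[0,11],[7,0],[9,7],[19,0],[42,6],[44,0]]
[[0,11],[7,0],[9,7],[24,0],[42,6],[44,0]]
[[0,11],[7,7],[24,0],[42,6],[44,0]]
[[0,11],[7,7],[24,0],[42,6],[44,0]]
[[0,11],[7,7],[24,0],[42,6],[44,0]]
[[0,11],[7,7],[24,0],[42,6],[44,0]]
[[0,11],[7,7],[19,18],[20,7],[24,0],[42,6],[44,0]]
[[0,11],[7,7],[9,9],[14,7],[19,18],[20,7],[24,0],[42,6],[44,0]]
[[0,11],[7,7],[9,9],[14,7],[19,18],[20,7],[26,0],[42,6],[44,0]]
[[0,11],[7,7],[9,9],[14,7],[19,18],[20,13],[21,7],[26,0],[42,6],[44,0]]
[[0,11],[7,7],[9,9],[14,7],[19,18],[20,13],[21,7],[31,0],[42,6],[44,0]]
[[0,11],[7,10],[13,9],[14,7],[19,18],[20,13],[21,7],[31,0],[42,6],[44,0]]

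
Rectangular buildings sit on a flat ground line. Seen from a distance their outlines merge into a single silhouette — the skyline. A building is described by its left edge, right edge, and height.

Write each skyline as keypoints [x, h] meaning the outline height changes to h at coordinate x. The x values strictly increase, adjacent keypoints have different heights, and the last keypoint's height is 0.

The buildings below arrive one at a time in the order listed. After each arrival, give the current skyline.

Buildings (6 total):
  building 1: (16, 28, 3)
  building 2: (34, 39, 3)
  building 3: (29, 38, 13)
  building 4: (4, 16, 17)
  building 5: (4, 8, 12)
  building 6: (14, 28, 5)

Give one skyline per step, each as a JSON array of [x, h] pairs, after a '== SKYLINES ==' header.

== SKYLINES ==
[[16,3],[28,0]]
[[16,3],[28,0],[34,3],[39,0]]
[[16,3],[28,0],[29,13],[38,3],[39,0]]
[[4,17],[16,3],[28,0],[29,13],[38,3],[39,0]]
[[4,17],[16,3],[28,0],[29,13],[38,3],[39,0]]
[[4,17],[16,5],[28,0],[29,13],[38,3],[39,0]]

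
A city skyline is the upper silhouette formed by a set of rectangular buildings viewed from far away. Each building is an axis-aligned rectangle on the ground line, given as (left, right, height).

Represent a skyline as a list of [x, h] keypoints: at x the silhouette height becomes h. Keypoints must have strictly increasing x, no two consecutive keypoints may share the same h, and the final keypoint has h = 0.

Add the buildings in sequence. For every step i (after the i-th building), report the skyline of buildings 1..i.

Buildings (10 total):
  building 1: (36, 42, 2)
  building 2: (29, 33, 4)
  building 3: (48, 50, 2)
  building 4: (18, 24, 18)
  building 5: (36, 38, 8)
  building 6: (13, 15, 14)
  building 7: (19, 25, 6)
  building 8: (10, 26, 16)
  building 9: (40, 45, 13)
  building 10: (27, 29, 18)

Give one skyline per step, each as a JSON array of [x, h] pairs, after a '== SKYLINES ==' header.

== SKYLINES ==
[[36,2],[42,0]]
[[29,4],[33,0],[36,2],[42,0]]
[[29,4],[33,0],[36,2],[42,0],[48,2],[50,0]]
[[18,18],[24,0],[29,4],[33,0],[36,2],[42,0],[48,2],[50,0]]
[[18,18],[24,0],[29,4],[33,0],[36,8],[38,2],[42,0],[48,2],[50,0]]
[[13,14],[15,0],[18,18],[24,0],[29,4],[33,0],[36,8],[38,2],[42,0],[48,2],[50,0]]
[[13,14],[15,0],[18,18],[24,6],[25,0],[29,4],[33,0],[36,8],[38,2],[42,0],[48,2],[50,0]]
[[10,16],[18,18],[24,16],[26,0],[29,4],[33,0],[36,8],[38,2],[42,0],[48,2],[50,0]]
[[10,16],[18,18],[24,16],[26,0],[29,4],[33,0],[36,8],[38,2],[40,13],[45,0],[48,2],[50,0]]
[[10,16],[18,18],[24,16],[26,0],[27,18],[29,4],[33,0],[36,8],[38,2],[40,13],[45,0],[48,2],[50,0]]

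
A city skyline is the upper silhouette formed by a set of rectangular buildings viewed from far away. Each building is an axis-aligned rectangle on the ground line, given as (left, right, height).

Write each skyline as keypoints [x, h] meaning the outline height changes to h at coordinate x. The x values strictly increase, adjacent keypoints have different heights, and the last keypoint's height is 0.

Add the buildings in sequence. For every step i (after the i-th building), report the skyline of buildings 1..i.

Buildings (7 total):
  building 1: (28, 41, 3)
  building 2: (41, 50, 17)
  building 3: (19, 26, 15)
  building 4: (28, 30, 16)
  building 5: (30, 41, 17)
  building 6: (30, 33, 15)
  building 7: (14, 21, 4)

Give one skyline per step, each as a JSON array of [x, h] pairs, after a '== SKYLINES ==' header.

== SKYLINES ==
[[28,3],[41,0]]
[[28,3],[41,17],[50,0]]
[[19,15],[26,0],[28,3],[41,17],[50,0]]
[[19,15],[26,0],[28,16],[30,3],[41,17],[50,0]]
[[19,15],[26,0],[28,16],[30,17],[50,0]]
[[19,15],[26,0],[28,16],[30,17],[50,0]]
[[14,4],[19,15],[26,0],[28,16],[30,17],[50,0]]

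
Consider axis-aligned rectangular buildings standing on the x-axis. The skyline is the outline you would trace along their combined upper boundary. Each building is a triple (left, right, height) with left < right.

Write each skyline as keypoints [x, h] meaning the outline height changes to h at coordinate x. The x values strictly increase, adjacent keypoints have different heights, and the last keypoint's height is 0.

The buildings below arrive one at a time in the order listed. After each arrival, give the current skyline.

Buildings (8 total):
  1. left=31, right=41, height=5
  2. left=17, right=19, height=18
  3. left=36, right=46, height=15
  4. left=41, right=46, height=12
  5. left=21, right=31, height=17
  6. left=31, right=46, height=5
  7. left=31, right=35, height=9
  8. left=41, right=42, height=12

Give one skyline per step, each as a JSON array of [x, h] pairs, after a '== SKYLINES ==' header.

== SKYLINES ==
[[31,5],[41,0]]
[[17,18],[19,0],[31,5],[41,0]]
[[17,18],[19,0],[31,5],[36,15],[46,0]]
[[17,18],[19,0],[31,5],[36,15],[46,0]]
[[17,18],[19,0],[21,17],[31,5],[36,15],[46,0]]
[[17,18],[19,0],[21,17],[31,5],[36,15],[46,0]]
[[17,18],[19,0],[21,17],[31,9],[35,5],[36,15],[46,0]]
[[17,18],[19,0],[21,17],[31,9],[35,5],[36,15],[46,0]]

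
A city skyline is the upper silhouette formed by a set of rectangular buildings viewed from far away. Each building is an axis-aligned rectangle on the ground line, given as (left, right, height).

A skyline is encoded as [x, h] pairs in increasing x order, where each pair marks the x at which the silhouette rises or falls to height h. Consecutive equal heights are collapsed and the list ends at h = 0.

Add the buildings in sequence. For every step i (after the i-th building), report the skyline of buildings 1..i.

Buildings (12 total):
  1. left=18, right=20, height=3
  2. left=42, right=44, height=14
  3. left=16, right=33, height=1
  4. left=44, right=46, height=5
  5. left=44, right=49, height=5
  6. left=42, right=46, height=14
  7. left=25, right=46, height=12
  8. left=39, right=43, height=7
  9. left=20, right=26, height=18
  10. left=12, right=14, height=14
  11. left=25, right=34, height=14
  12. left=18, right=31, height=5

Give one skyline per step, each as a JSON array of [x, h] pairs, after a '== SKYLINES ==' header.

== SKYLINES ==
[[18,3],[20,0]]
[[18,3],[20,0],[42,14],[44,0]]
[[16,1],[18,3],[20,1],[33,0],[42,14],[44,0]]
[[16,1],[18,3],[20,1],[33,0],[42,14],[44,5],[46,0]]
[[16,1],[18,3],[20,1],[33,0],[42,14],[44,5],[49,0]]
[[16,1],[18,3],[20,1],[33,0],[42,14],[46,5],[49,0]]
[[16,1],[18,3],[20,1],[25,12],[42,14],[46,5],[49,0]]
[[16,1],[18,3],[20,1],[25,12],[42,14],[46,5],[49,0]]
[[16,1],[18,3],[20,18],[26,12],[42,14],[46,5],[49,0]]
[[12,14],[14,0],[16,1],[18,3],[20,18],[26,12],[42,14],[46,5],[49,0]]
[[12,14],[14,0],[16,1],[18,3],[20,18],[26,14],[34,12],[42,14],[46,5],[49,0]]
[[12,14],[14,0],[16,1],[18,5],[20,18],[26,14],[34,12],[42,14],[46,5],[49,0]]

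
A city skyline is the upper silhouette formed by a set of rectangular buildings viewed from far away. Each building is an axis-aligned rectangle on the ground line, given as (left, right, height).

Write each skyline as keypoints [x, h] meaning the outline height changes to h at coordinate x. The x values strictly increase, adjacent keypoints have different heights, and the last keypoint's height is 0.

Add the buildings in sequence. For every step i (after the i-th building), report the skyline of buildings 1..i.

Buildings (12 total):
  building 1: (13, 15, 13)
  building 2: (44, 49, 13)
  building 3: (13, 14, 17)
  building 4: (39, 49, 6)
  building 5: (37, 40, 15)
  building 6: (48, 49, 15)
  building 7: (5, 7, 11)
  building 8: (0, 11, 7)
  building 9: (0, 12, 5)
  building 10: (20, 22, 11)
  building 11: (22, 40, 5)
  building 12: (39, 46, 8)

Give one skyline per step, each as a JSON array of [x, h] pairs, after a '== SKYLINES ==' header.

== SKYLINES ==
[[13,13],[15,0]]
[[13,13],[15,0],[44,13],[49,0]]
[[13,17],[14,13],[15,0],[44,13],[49,0]]
[[13,17],[14,13],[15,0],[39,6],[44,13],[49,0]]
[[13,17],[14,13],[15,0],[37,15],[40,6],[44,13],[49,0]]
[[13,17],[14,13],[15,0],[37,15],[40,6],[44,13],[48,15],[49,0]]
[[5,11],[7,0],[13,17],[14,13],[15,0],[37,15],[40,6],[44,13],[48,15],[49,0]]
[[0,7],[5,11],[7,7],[11,0],[13,17],[14,13],[15,0],[37,15],[40,6],[44,13],[48,15],[49,0]]
[[0,7],[5,11],[7,7],[11,5],[12,0],[13,17],[14,13],[15,0],[37,15],[40,6],[44,13],[48,15],[49,0]]
[[0,7],[5,11],[7,7],[11,5],[12,0],[13,17],[14,13],[15,0],[20,11],[22,0],[37,15],[40,6],[44,13],[48,15],[49,0]]
[[0,7],[5,11],[7,7],[11,5],[12,0],[13,17],[14,13],[15,0],[20,11],[22,5],[37,15],[40,6],[44,13],[48,15],[49,0]]
[[0,7],[5,11],[7,7],[11,5],[12,0],[13,17],[14,13],[15,0],[20,11],[22,5],[37,15],[40,8],[44,13],[48,15],[49,0]]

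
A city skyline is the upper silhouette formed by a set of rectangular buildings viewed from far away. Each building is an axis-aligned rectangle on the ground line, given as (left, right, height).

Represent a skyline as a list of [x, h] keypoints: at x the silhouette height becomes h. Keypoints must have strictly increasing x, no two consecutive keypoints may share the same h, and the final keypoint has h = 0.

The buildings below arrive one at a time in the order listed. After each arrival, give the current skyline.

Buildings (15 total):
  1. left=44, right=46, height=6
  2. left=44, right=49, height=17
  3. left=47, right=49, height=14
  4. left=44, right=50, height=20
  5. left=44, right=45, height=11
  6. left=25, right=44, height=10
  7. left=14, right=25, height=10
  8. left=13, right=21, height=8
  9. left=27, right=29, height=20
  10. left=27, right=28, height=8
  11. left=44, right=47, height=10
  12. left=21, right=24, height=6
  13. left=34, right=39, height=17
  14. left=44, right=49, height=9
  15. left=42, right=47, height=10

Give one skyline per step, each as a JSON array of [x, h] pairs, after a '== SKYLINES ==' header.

== SKYLINES ==
[[44,6],[46,0]]
[[44,17],[49,0]]
[[44,17],[49,0]]
[[44,20],[50,0]]
[[44,20],[50,0]]
[[25,10],[44,20],[50,0]]
[[14,10],[44,20],[50,0]]
[[13,8],[14,10],[44,20],[50,0]]
[[13,8],[14,10],[27,20],[29,10],[44,20],[50,0]]
[[13,8],[14,10],[27,20],[29,10],[44,20],[50,0]]
[[13,8],[14,10],[27,20],[29,10],[44,20],[50,0]]
[[13,8],[14,10],[27,20],[29,10],[44,20],[50,0]]
[[13,8],[14,10],[27,20],[29,10],[34,17],[39,10],[44,20],[50,0]]
[[13,8],[14,10],[27,20],[29,10],[34,17],[39,10],[44,20],[50,0]]
[[13,8],[14,10],[27,20],[29,10],[34,17],[39,10],[44,20],[50,0]]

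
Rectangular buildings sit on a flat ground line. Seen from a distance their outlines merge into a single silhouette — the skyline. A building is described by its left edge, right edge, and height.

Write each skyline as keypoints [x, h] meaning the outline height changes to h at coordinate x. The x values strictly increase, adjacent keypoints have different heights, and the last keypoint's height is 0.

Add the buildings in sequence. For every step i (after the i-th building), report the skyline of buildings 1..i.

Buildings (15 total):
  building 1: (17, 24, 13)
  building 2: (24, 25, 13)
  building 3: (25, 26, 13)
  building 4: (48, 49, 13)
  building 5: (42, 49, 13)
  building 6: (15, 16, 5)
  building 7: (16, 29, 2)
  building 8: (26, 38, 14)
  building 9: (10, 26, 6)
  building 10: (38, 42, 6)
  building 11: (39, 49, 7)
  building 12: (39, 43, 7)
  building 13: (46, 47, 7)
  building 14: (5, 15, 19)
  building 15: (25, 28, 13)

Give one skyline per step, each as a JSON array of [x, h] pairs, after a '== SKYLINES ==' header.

== SKYLINES ==
[[17,13],[24,0]]
[[17,13],[25,0]]
[[17,13],[26,0]]
[[17,13],[26,0],[48,13],[49,0]]
[[17,13],[26,0],[42,13],[49,0]]
[[15,5],[16,0],[17,13],[26,0],[42,13],[49,0]]
[[15,5],[16,2],[17,13],[26,2],[29,0],[42,13],[49,0]]
[[15,5],[16,2],[17,13],[26,14],[38,0],[42,13],[49,0]]
[[10,6],[17,13],[26,14],[38,0],[42,13],[49,0]]
[[10,6],[17,13],[26,14],[38,6],[42,13],[49,0]]
[[10,6],[17,13],[26,14],[38,6],[39,7],[42,13],[49,0]]
[[10,6],[17,13],[26,14],[38,6],[39,7],[42,13],[49,0]]
[[10,6],[17,13],[26,14],[38,6],[39,7],[42,13],[49,0]]
[[5,19],[15,6],[17,13],[26,14],[38,6],[39,7],[42,13],[49,0]]
[[5,19],[15,6],[17,13],[26,14],[38,6],[39,7],[42,13],[49,0]]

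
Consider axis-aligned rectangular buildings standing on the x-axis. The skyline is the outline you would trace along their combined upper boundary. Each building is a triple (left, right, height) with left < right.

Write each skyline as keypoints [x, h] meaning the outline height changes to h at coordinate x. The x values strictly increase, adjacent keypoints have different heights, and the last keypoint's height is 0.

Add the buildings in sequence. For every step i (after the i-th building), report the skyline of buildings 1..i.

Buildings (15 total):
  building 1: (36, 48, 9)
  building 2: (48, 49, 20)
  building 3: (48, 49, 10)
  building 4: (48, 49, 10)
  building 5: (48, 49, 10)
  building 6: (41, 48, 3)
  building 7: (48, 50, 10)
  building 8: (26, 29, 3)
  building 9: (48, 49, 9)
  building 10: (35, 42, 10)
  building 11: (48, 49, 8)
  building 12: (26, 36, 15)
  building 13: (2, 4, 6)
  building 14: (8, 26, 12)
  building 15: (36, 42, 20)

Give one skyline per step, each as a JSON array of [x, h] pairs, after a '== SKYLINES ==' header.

== SKYLINES ==
[[36,9],[48,0]]
[[36,9],[48,20],[49,0]]
[[36,9],[48,20],[49,0]]
[[36,9],[48,20],[49,0]]
[[36,9],[48,20],[49,0]]
[[36,9],[48,20],[49,0]]
[[36,9],[48,20],[49,10],[50,0]]
[[26,3],[29,0],[36,9],[48,20],[49,10],[50,0]]
[[26,3],[29,0],[36,9],[48,20],[49,10],[50,0]]
[[26,3],[29,0],[35,10],[42,9],[48,20],[49,10],[50,0]]
[[26,3],[29,0],[35,10],[42,9],[48,20],[49,10],[50,0]]
[[26,15],[36,10],[42,9],[48,20],[49,10],[50,0]]
[[2,6],[4,0],[26,15],[36,10],[42,9],[48,20],[49,10],[50,0]]
[[2,6],[4,0],[8,12],[26,15],[36,10],[42,9],[48,20],[49,10],[50,0]]
[[2,6],[4,0],[8,12],[26,15],[36,20],[42,9],[48,20],[49,10],[50,0]]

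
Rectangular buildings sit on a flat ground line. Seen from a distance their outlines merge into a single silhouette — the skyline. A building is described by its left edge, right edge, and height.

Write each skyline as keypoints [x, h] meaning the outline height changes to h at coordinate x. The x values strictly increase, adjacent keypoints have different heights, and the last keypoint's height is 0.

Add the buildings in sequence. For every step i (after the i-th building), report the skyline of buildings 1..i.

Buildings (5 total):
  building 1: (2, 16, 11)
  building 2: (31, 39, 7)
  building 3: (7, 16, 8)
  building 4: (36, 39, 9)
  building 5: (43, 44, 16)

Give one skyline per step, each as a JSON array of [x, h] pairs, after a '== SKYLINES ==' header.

== SKYLINES ==
[[2,11],[16,0]]
[[2,11],[16,0],[31,7],[39,0]]
[[2,11],[16,0],[31,7],[39,0]]
[[2,11],[16,0],[31,7],[36,9],[39,0]]
[[2,11],[16,0],[31,7],[36,9],[39,0],[43,16],[44,0]]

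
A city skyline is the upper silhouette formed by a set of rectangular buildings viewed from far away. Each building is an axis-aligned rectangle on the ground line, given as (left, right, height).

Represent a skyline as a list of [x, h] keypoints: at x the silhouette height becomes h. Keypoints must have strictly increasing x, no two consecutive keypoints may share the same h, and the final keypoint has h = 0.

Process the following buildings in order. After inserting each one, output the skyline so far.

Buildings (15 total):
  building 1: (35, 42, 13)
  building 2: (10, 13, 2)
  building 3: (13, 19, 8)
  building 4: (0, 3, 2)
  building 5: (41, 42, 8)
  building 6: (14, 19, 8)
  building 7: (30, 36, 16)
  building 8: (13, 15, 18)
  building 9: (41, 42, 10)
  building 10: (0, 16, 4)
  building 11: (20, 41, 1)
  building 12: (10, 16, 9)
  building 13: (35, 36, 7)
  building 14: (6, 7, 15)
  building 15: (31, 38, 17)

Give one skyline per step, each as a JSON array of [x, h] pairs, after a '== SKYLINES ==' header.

== SKYLINES ==
[[35,13],[42,0]]
[[10,2],[13,0],[35,13],[42,0]]
[[10,2],[13,8],[19,0],[35,13],[42,0]]
[[0,2],[3,0],[10,2],[13,8],[19,0],[35,13],[42,0]]
[[0,2],[3,0],[10,2],[13,8],[19,0],[35,13],[42,0]]
[[0,2],[3,0],[10,2],[13,8],[19,0],[35,13],[42,0]]
[[0,2],[3,0],[10,2],[13,8],[19,0],[30,16],[36,13],[42,0]]
[[0,2],[3,0],[10,2],[13,18],[15,8],[19,0],[30,16],[36,13],[42,0]]
[[0,2],[3,0],[10,2],[13,18],[15,8],[19,0],[30,16],[36,13],[42,0]]
[[0,4],[13,18],[15,8],[19,0],[30,16],[36,13],[42,0]]
[[0,4],[13,18],[15,8],[19,0],[20,1],[30,16],[36,13],[42,0]]
[[0,4],[10,9],[13,18],[15,9],[16,8],[19,0],[20,1],[30,16],[36,13],[42,0]]
[[0,4],[10,9],[13,18],[15,9],[16,8],[19,0],[20,1],[30,16],[36,13],[42,0]]
[[0,4],[6,15],[7,4],[10,9],[13,18],[15,9],[16,8],[19,0],[20,1],[30,16],[36,13],[42,0]]
[[0,4],[6,15],[7,4],[10,9],[13,18],[15,9],[16,8],[19,0],[20,1],[30,16],[31,17],[38,13],[42,0]]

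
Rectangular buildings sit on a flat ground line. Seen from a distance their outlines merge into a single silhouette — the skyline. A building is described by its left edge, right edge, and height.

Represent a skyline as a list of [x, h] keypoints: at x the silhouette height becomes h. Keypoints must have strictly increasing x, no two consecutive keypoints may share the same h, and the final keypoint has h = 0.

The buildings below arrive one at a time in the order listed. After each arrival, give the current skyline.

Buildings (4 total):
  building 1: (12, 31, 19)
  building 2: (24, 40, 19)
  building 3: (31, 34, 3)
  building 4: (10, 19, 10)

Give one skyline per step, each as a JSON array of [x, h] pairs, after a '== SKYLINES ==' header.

== SKYLINES ==
[[12,19],[31,0]]
[[12,19],[40,0]]
[[12,19],[40,0]]
[[10,10],[12,19],[40,0]]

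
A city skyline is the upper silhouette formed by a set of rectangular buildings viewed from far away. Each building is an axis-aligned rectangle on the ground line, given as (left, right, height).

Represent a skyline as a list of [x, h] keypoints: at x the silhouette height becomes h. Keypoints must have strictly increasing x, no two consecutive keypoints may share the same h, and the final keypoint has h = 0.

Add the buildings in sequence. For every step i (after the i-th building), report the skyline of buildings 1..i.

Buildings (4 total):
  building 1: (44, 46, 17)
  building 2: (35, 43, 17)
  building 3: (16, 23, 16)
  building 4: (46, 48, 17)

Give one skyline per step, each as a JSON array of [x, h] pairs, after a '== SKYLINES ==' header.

== SKYLINES ==
[[44,17],[46,0]]
[[35,17],[43,0],[44,17],[46,0]]
[[16,16],[23,0],[35,17],[43,0],[44,17],[46,0]]
[[16,16],[23,0],[35,17],[43,0],[44,17],[48,0]]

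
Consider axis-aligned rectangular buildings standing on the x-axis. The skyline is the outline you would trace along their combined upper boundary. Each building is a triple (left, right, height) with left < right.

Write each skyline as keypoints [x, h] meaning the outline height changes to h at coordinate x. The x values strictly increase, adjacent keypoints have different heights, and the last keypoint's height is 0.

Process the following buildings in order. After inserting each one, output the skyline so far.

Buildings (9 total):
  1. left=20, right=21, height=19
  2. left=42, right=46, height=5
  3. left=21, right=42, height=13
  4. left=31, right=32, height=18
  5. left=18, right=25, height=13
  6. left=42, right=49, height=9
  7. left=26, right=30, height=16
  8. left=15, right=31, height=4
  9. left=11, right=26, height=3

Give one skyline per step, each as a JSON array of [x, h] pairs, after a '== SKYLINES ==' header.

== SKYLINES ==
[[20,19],[21,0]]
[[20,19],[21,0],[42,5],[46,0]]
[[20,19],[21,13],[42,5],[46,0]]
[[20,19],[21,13],[31,18],[32,13],[42,5],[46,0]]
[[18,13],[20,19],[21,13],[31,18],[32,13],[42,5],[46,0]]
[[18,13],[20,19],[21,13],[31,18],[32,13],[42,9],[49,0]]
[[18,13],[20,19],[21,13],[26,16],[30,13],[31,18],[32,13],[42,9],[49,0]]
[[15,4],[18,13],[20,19],[21,13],[26,16],[30,13],[31,18],[32,13],[42,9],[49,0]]
[[11,3],[15,4],[18,13],[20,19],[21,13],[26,16],[30,13],[31,18],[32,13],[42,9],[49,0]]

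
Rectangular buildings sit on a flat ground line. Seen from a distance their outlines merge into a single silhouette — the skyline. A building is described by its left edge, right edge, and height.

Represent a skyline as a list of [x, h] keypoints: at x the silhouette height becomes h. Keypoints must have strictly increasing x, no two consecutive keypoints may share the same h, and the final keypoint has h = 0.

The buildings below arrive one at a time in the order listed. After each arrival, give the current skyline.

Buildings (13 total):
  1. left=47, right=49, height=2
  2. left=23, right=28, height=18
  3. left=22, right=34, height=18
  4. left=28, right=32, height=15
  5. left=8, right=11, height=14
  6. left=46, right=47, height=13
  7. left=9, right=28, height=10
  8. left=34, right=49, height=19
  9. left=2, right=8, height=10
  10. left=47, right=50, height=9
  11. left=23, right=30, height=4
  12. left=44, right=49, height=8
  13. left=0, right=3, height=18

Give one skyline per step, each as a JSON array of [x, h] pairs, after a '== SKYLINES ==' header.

== SKYLINES ==
[[47,2],[49,0]]
[[23,18],[28,0],[47,2],[49,0]]
[[22,18],[34,0],[47,2],[49,0]]
[[22,18],[34,0],[47,2],[49,0]]
[[8,14],[11,0],[22,18],[34,0],[47,2],[49,0]]
[[8,14],[11,0],[22,18],[34,0],[46,13],[47,2],[49,0]]
[[8,14],[11,10],[22,18],[34,0],[46,13],[47,2],[49,0]]
[[8,14],[11,10],[22,18],[34,19],[49,0]]
[[2,10],[8,14],[11,10],[22,18],[34,19],[49,0]]
[[2,10],[8,14],[11,10],[22,18],[34,19],[49,9],[50,0]]
[[2,10],[8,14],[11,10],[22,18],[34,19],[49,9],[50,0]]
[[2,10],[8,14],[11,10],[22,18],[34,19],[49,9],[50,0]]
[[0,18],[3,10],[8,14],[11,10],[22,18],[34,19],[49,9],[50,0]]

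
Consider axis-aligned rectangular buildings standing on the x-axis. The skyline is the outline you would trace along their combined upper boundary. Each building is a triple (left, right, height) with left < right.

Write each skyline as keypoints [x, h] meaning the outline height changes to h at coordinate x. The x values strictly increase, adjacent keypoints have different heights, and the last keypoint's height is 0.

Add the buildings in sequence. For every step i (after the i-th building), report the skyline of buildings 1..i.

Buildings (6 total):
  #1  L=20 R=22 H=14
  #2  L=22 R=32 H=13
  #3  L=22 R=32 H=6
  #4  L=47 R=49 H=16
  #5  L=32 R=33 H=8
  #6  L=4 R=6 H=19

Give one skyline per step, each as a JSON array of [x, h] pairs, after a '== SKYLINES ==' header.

== SKYLINES ==
[[20,14],[22,0]]
[[20,14],[22,13],[32,0]]
[[20,14],[22,13],[32,0]]
[[20,14],[22,13],[32,0],[47,16],[49,0]]
[[20,14],[22,13],[32,8],[33,0],[47,16],[49,0]]
[[4,19],[6,0],[20,14],[22,13],[32,8],[33,0],[47,16],[49,0]]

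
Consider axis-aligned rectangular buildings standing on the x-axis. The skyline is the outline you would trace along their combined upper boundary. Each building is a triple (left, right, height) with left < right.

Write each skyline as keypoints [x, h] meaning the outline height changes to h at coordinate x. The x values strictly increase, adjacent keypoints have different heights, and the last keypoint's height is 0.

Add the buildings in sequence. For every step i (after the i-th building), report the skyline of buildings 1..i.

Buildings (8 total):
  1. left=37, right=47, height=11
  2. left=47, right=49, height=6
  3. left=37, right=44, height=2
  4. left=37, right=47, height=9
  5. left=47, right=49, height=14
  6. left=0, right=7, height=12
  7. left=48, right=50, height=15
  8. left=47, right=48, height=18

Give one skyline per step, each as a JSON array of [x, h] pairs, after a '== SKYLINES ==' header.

== SKYLINES ==
[[37,11],[47,0]]
[[37,11],[47,6],[49,0]]
[[37,11],[47,6],[49,0]]
[[37,11],[47,6],[49,0]]
[[37,11],[47,14],[49,0]]
[[0,12],[7,0],[37,11],[47,14],[49,0]]
[[0,12],[7,0],[37,11],[47,14],[48,15],[50,0]]
[[0,12],[7,0],[37,11],[47,18],[48,15],[50,0]]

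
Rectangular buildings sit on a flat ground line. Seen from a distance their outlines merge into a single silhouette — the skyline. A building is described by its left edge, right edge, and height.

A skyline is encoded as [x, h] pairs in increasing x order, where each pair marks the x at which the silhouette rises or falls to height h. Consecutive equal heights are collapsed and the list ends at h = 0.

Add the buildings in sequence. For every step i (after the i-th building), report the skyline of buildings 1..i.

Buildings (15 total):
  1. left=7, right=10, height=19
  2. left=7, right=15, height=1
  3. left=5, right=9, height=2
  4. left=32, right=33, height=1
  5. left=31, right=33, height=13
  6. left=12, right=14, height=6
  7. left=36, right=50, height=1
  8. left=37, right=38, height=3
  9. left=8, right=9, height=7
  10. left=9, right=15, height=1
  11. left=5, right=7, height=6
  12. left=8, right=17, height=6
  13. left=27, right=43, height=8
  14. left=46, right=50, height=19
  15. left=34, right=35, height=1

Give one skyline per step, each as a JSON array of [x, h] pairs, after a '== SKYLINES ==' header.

== SKYLINES ==
[[7,19],[10,0]]
[[7,19],[10,1],[15,0]]
[[5,2],[7,19],[10,1],[15,0]]
[[5,2],[7,19],[10,1],[15,0],[32,1],[33,0]]
[[5,2],[7,19],[10,1],[15,0],[31,13],[33,0]]
[[5,2],[7,19],[10,1],[12,6],[14,1],[15,0],[31,13],[33,0]]
[[5,2],[7,19],[10,1],[12,6],[14,1],[15,0],[31,13],[33,0],[36,1],[50,0]]
[[5,2],[7,19],[10,1],[12,6],[14,1],[15,0],[31,13],[33,0],[36,1],[37,3],[38,1],[50,0]]
[[5,2],[7,19],[10,1],[12,6],[14,1],[15,0],[31,13],[33,0],[36,1],[37,3],[38,1],[50,0]]
[[5,2],[7,19],[10,1],[12,6],[14,1],[15,0],[31,13],[33,0],[36,1],[37,3],[38,1],[50,0]]
[[5,6],[7,19],[10,1],[12,6],[14,1],[15,0],[31,13],[33,0],[36,1],[37,3],[38,1],[50,0]]
[[5,6],[7,19],[10,6],[17,0],[31,13],[33,0],[36,1],[37,3],[38,1],[50,0]]
[[5,6],[7,19],[10,6],[17,0],[27,8],[31,13],[33,8],[43,1],[50,0]]
[[5,6],[7,19],[10,6],[17,0],[27,8],[31,13],[33,8],[43,1],[46,19],[50,0]]
[[5,6],[7,19],[10,6],[17,0],[27,8],[31,13],[33,8],[43,1],[46,19],[50,0]]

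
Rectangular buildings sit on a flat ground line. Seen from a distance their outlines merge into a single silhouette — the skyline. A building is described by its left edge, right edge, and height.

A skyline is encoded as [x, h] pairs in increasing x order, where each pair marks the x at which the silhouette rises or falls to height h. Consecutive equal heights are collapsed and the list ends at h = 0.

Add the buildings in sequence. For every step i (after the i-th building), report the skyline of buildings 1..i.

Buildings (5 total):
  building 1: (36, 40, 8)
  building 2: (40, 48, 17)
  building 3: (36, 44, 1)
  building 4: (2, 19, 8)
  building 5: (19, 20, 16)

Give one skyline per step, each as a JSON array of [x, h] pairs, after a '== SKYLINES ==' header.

== SKYLINES ==
[[36,8],[40,0]]
[[36,8],[40,17],[48,0]]
[[36,8],[40,17],[48,0]]
[[2,8],[19,0],[36,8],[40,17],[48,0]]
[[2,8],[19,16],[20,0],[36,8],[40,17],[48,0]]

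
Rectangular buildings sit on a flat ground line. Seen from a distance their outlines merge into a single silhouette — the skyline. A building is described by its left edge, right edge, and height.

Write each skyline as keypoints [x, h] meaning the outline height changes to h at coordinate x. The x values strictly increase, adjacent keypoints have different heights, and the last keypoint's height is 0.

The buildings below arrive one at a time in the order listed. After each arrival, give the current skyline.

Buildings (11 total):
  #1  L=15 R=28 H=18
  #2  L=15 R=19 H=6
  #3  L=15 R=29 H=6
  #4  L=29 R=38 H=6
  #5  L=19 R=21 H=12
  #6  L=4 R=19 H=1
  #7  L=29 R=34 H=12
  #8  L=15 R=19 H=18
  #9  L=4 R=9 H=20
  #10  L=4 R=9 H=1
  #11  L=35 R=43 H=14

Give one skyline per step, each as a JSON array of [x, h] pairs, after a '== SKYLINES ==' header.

== SKYLINES ==
[[15,18],[28,0]]
[[15,18],[28,0]]
[[15,18],[28,6],[29,0]]
[[15,18],[28,6],[38,0]]
[[15,18],[28,6],[38,0]]
[[4,1],[15,18],[28,6],[38,0]]
[[4,1],[15,18],[28,6],[29,12],[34,6],[38,0]]
[[4,1],[15,18],[28,6],[29,12],[34,6],[38,0]]
[[4,20],[9,1],[15,18],[28,6],[29,12],[34,6],[38,0]]
[[4,20],[9,1],[15,18],[28,6],[29,12],[34,6],[38,0]]
[[4,20],[9,1],[15,18],[28,6],[29,12],[34,6],[35,14],[43,0]]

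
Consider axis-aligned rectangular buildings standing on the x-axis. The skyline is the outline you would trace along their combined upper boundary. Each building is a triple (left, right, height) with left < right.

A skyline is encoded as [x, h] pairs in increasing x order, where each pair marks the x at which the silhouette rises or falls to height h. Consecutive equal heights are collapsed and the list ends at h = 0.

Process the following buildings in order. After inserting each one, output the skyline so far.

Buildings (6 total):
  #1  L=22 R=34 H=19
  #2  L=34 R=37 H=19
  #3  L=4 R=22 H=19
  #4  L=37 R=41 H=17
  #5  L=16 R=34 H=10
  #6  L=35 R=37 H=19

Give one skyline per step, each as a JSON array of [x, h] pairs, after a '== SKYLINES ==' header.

== SKYLINES ==
[[22,19],[34,0]]
[[22,19],[37,0]]
[[4,19],[37,0]]
[[4,19],[37,17],[41,0]]
[[4,19],[37,17],[41,0]]
[[4,19],[37,17],[41,0]]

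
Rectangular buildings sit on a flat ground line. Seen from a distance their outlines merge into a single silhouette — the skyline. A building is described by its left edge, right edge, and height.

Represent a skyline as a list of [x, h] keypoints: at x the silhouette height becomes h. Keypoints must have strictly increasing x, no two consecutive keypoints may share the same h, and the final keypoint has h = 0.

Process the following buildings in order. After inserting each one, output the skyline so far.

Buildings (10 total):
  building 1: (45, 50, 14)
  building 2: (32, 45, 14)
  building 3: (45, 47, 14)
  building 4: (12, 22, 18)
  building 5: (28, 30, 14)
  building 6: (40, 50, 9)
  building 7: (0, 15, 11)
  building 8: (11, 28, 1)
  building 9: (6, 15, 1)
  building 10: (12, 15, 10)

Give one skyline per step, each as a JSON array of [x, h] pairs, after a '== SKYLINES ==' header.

== SKYLINES ==
[[45,14],[50,0]]
[[32,14],[50,0]]
[[32,14],[50,0]]
[[12,18],[22,0],[32,14],[50,0]]
[[12,18],[22,0],[28,14],[30,0],[32,14],[50,0]]
[[12,18],[22,0],[28,14],[30,0],[32,14],[50,0]]
[[0,11],[12,18],[22,0],[28,14],[30,0],[32,14],[50,0]]
[[0,11],[12,18],[22,1],[28,14],[30,0],[32,14],[50,0]]
[[0,11],[12,18],[22,1],[28,14],[30,0],[32,14],[50,0]]
[[0,11],[12,18],[22,1],[28,14],[30,0],[32,14],[50,0]]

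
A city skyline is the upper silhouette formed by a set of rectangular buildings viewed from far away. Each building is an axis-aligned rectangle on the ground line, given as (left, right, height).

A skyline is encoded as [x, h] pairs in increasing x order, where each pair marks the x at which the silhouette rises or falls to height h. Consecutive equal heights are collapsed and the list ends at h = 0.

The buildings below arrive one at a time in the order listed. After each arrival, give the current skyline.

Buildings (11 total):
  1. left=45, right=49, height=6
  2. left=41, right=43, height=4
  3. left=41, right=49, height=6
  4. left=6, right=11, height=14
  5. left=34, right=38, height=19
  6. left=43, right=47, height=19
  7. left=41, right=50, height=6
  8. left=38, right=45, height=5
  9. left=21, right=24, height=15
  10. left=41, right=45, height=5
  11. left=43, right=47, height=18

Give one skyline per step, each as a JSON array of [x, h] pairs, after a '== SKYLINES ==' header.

== SKYLINES ==
[[45,6],[49,0]]
[[41,4],[43,0],[45,6],[49,0]]
[[41,6],[49,0]]
[[6,14],[11,0],[41,6],[49,0]]
[[6,14],[11,0],[34,19],[38,0],[41,6],[49,0]]
[[6,14],[11,0],[34,19],[38,0],[41,6],[43,19],[47,6],[49,0]]
[[6,14],[11,0],[34,19],[38,0],[41,6],[43,19],[47,6],[50,0]]
[[6,14],[11,0],[34,19],[38,5],[41,6],[43,19],[47,6],[50,0]]
[[6,14],[11,0],[21,15],[24,0],[34,19],[38,5],[41,6],[43,19],[47,6],[50,0]]
[[6,14],[11,0],[21,15],[24,0],[34,19],[38,5],[41,6],[43,19],[47,6],[50,0]]
[[6,14],[11,0],[21,15],[24,0],[34,19],[38,5],[41,6],[43,19],[47,6],[50,0]]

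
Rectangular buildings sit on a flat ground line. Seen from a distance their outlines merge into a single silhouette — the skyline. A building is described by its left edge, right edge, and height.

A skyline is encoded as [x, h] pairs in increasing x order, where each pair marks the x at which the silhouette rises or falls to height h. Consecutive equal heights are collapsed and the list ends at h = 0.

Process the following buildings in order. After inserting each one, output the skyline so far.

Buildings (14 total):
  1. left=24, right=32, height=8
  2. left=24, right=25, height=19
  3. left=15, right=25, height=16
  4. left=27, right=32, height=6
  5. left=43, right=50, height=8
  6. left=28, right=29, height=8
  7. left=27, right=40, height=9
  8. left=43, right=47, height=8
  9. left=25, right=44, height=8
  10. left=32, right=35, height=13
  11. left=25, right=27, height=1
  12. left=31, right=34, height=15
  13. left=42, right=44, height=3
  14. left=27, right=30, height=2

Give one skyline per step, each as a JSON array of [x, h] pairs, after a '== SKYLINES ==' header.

== SKYLINES ==
[[24,8],[32,0]]
[[24,19],[25,8],[32,0]]
[[15,16],[24,19],[25,8],[32,0]]
[[15,16],[24,19],[25,8],[32,0]]
[[15,16],[24,19],[25,8],[32,0],[43,8],[50,0]]
[[15,16],[24,19],[25,8],[32,0],[43,8],[50,0]]
[[15,16],[24,19],[25,8],[27,9],[40,0],[43,8],[50,0]]
[[15,16],[24,19],[25,8],[27,9],[40,0],[43,8],[50,0]]
[[15,16],[24,19],[25,8],[27,9],[40,8],[50,0]]
[[15,16],[24,19],[25,8],[27,9],[32,13],[35,9],[40,8],[50,0]]
[[15,16],[24,19],[25,8],[27,9],[32,13],[35,9],[40,8],[50,0]]
[[15,16],[24,19],[25,8],[27,9],[31,15],[34,13],[35,9],[40,8],[50,0]]
[[15,16],[24,19],[25,8],[27,9],[31,15],[34,13],[35,9],[40,8],[50,0]]
[[15,16],[24,19],[25,8],[27,9],[31,15],[34,13],[35,9],[40,8],[50,0]]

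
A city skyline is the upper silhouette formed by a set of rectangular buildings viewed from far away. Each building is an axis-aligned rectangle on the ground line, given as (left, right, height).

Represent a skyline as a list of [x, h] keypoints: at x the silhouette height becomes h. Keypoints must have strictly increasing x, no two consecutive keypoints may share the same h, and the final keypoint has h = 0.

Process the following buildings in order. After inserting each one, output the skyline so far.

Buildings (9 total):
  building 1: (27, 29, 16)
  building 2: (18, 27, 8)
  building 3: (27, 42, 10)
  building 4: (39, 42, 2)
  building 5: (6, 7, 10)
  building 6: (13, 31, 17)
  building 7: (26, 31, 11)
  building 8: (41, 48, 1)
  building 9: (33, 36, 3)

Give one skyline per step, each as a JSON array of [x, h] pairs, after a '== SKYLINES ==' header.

== SKYLINES ==
[[27,16],[29,0]]
[[18,8],[27,16],[29,0]]
[[18,8],[27,16],[29,10],[42,0]]
[[18,8],[27,16],[29,10],[42,0]]
[[6,10],[7,0],[18,8],[27,16],[29,10],[42,0]]
[[6,10],[7,0],[13,17],[31,10],[42,0]]
[[6,10],[7,0],[13,17],[31,10],[42,0]]
[[6,10],[7,0],[13,17],[31,10],[42,1],[48,0]]
[[6,10],[7,0],[13,17],[31,10],[42,1],[48,0]]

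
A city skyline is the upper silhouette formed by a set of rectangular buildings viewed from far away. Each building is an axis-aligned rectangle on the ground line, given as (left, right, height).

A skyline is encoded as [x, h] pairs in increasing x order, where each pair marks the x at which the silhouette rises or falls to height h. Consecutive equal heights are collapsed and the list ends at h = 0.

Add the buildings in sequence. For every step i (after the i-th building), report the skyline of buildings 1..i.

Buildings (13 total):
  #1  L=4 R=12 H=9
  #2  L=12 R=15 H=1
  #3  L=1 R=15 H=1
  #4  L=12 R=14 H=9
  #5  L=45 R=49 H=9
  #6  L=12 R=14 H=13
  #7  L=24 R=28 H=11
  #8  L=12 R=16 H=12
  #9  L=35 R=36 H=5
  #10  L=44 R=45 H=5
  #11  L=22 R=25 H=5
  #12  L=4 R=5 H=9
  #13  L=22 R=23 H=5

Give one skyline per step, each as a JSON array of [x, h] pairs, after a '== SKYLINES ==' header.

== SKYLINES ==
[[4,9],[12,0]]
[[4,9],[12,1],[15,0]]
[[1,1],[4,9],[12,1],[15,0]]
[[1,1],[4,9],[14,1],[15,0]]
[[1,1],[4,9],[14,1],[15,0],[45,9],[49,0]]
[[1,1],[4,9],[12,13],[14,1],[15,0],[45,9],[49,0]]
[[1,1],[4,9],[12,13],[14,1],[15,0],[24,11],[28,0],[45,9],[49,0]]
[[1,1],[4,9],[12,13],[14,12],[16,0],[24,11],[28,0],[45,9],[49,0]]
[[1,1],[4,9],[12,13],[14,12],[16,0],[24,11],[28,0],[35,5],[36,0],[45,9],[49,0]]
[[1,1],[4,9],[12,13],[14,12],[16,0],[24,11],[28,0],[35,5],[36,0],[44,5],[45,9],[49,0]]
[[1,1],[4,9],[12,13],[14,12],[16,0],[22,5],[24,11],[28,0],[35,5],[36,0],[44,5],[45,9],[49,0]]
[[1,1],[4,9],[12,13],[14,12],[16,0],[22,5],[24,11],[28,0],[35,5],[36,0],[44,5],[45,9],[49,0]]
[[1,1],[4,9],[12,13],[14,12],[16,0],[22,5],[24,11],[28,0],[35,5],[36,0],[44,5],[45,9],[49,0]]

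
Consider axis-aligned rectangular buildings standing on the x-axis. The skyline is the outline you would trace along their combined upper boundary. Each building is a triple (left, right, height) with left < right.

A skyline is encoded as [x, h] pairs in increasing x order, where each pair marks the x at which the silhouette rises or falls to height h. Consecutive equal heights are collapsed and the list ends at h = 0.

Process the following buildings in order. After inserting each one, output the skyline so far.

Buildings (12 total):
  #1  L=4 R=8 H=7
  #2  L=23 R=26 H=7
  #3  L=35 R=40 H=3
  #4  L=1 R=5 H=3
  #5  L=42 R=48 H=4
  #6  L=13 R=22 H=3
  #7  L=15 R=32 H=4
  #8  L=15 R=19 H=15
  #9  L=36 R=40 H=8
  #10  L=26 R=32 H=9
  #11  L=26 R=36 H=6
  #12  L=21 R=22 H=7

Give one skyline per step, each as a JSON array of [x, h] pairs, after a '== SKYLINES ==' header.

== SKYLINES ==
[[4,7],[8,0]]
[[4,7],[8,0],[23,7],[26,0]]
[[4,7],[8,0],[23,7],[26,0],[35,3],[40,0]]
[[1,3],[4,7],[8,0],[23,7],[26,0],[35,3],[40,0]]
[[1,3],[4,7],[8,0],[23,7],[26,0],[35,3],[40,0],[42,4],[48,0]]
[[1,3],[4,7],[8,0],[13,3],[22,0],[23,7],[26,0],[35,3],[40,0],[42,4],[48,0]]
[[1,3],[4,7],[8,0],[13,3],[15,4],[23,7],[26,4],[32,0],[35,3],[40,0],[42,4],[48,0]]
[[1,3],[4,7],[8,0],[13,3],[15,15],[19,4],[23,7],[26,4],[32,0],[35,3],[40,0],[42,4],[48,0]]
[[1,3],[4,7],[8,0],[13,3],[15,15],[19,4],[23,7],[26,4],[32,0],[35,3],[36,8],[40,0],[42,4],[48,0]]
[[1,3],[4,7],[8,0],[13,3],[15,15],[19,4],[23,7],[26,9],[32,0],[35,3],[36,8],[40,0],[42,4],[48,0]]
[[1,3],[4,7],[8,0],[13,3],[15,15],[19,4],[23,7],[26,9],[32,6],[36,8],[40,0],[42,4],[48,0]]
[[1,3],[4,7],[8,0],[13,3],[15,15],[19,4],[21,7],[22,4],[23,7],[26,9],[32,6],[36,8],[40,0],[42,4],[48,0]]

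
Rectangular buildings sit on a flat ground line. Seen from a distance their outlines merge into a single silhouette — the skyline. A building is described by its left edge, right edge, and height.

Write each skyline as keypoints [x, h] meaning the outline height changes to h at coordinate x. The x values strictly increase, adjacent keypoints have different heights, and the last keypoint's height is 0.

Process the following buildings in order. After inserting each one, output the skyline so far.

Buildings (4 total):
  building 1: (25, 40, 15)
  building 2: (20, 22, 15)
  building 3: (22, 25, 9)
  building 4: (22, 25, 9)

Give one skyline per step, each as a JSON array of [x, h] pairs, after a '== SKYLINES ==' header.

== SKYLINES ==
[[25,15],[40,0]]
[[20,15],[22,0],[25,15],[40,0]]
[[20,15],[22,9],[25,15],[40,0]]
[[20,15],[22,9],[25,15],[40,0]]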